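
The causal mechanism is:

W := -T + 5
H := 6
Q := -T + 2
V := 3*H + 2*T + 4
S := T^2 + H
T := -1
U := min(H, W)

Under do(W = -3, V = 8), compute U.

Setting W = -3, V = 8 by intervention discards those variables' equations.
U = min(H, W)  [with H=6, W=-3]  = -3

-3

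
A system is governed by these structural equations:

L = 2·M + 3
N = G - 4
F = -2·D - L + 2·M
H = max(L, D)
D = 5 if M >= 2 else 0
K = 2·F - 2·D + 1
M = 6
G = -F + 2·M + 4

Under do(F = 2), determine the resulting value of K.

-5

The intervention breaks the incoming arrows to F: F = -2·D - L + 2·M no longer applies, and F = 2.
D = 5 if M >= 2 else 0  [with M=6]  = 5
K = 2·F - 2·D + 1  [with F=2, D=5]  = -5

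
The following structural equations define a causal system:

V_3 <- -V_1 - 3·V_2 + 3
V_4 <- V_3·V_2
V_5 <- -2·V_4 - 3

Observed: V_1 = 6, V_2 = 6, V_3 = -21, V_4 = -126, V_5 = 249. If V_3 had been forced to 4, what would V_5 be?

do(V_3=4) replaces the equation V_3 <- -V_1 - 3·V_2 + 3 with the constant V_3 = 4.
V_4 = V_3·V_2  [with V_3=4, V_2=6]  = 24
V_5 = -2·V_4 - 3  [with V_4=24]  = -51

-51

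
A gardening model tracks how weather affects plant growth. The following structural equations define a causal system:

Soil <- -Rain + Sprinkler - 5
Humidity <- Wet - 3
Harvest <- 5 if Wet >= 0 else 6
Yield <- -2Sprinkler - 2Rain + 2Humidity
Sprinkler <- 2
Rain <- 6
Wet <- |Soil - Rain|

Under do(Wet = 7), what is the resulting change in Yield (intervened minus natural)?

-16

Under do(Wet=7), the mechanism Wet <- |Soil - Rain| is discarded; Wet is fixed at 7.
Humidity = Wet - 3  [with Wet=7]  = 4
Yield = -2Sprinkler - 2Rain + 2Humidity  [with Sprinkler=2, Rain=6, Humidity=4]  = -8
Without intervention: Soil = -Rain + Sprinkler - 5  [with Rain=6, Sprinkler=2]  = -9; Wet = |Soil - Rain|  [with Soil=-9, Rain=6]  = 15; Humidity = Wet - 3  [with Wet=15]  = 12; Yield = -2Sprinkler - 2Rain + 2Humidity  [with Sprinkler=2, Rain=6, Humidity=12]  = 8.
Change = -8 − 8 = -16.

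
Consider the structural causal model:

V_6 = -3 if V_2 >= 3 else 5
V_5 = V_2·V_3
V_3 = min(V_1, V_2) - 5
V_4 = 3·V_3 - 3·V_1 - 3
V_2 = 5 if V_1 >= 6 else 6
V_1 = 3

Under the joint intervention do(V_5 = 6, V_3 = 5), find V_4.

Under do(V_5 = 6, V_3 = 5), each intervened variable's structural equation is replaced by its fixed value.
V_4 = 3·V_3 - 3·V_1 - 3  [with V_3=5, V_1=3]  = 3

3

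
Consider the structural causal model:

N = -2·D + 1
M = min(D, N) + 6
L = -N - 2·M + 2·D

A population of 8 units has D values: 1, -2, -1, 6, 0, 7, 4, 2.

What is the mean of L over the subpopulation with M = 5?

Observing M=5 restricts to units where M's equation naturally yields 5: D ∈ {1, -1}. In that subpopulation L = -7, -15, mean -11.

-11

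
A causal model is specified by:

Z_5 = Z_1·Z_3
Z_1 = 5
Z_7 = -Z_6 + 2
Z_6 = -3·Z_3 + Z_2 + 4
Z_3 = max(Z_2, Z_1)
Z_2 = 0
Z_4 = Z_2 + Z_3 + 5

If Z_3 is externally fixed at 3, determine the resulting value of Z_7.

7

The intervention breaks the incoming arrows to Z_3: Z_3 = max(Z_2, Z_1) no longer applies, and Z_3 = 3.
Z_6 = -3·Z_3 + Z_2 + 4  [with Z_3=3, Z_2=0]  = -5
Z_7 = -Z_6 + 2  [with Z_6=-5]  = 7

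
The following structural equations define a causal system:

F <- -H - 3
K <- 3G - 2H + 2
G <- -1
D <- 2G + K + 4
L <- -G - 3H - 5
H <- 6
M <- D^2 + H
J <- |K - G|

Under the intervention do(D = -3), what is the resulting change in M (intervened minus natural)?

-112

The intervention breaks the incoming arrows to D: D <- 2G + K + 4 no longer applies, and D = -3.
M = D^2 + H  [with D=-3, H=6]  = 15
Without intervention: K = 3G - 2H + 2  [with G=-1, H=6]  = -13; D = 2G + K + 4  [with G=-1, K=-13]  = -11; M = D^2 + H  [with D=-11, H=6]  = 127.
Change = 15 − 127 = -112.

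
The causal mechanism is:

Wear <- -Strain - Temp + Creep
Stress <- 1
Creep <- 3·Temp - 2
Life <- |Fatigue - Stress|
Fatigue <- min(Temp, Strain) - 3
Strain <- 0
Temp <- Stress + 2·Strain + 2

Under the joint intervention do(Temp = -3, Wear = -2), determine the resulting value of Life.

7

Under do(Temp = -3, Wear = -2), each intervened variable's structural equation is replaced by its fixed value.
Fatigue = min(Temp, Strain) - 3  [with Temp=-3, Strain=0]  = -6
Life = |Fatigue - Stress|  [with Fatigue=-6, Stress=1]  = 7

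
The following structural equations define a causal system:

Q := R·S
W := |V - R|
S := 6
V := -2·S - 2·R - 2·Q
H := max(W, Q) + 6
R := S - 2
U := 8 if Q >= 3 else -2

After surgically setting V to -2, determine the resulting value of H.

Under do(V=-2), the mechanism V := -2·S - 2·R - 2·Q is discarded; V is fixed at -2.
R = S - 2  [with S=6]  = 4
Q = R·S  [with R=4, S=6]  = 24
W = |V - R|  [with V=-2, R=4]  = 6
H = max(W, Q) + 6  [with W=6, Q=24]  = 30

30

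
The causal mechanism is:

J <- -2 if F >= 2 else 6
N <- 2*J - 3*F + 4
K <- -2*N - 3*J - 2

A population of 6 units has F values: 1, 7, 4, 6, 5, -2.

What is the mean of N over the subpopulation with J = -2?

-16.5

Observing J=-2 restricts to units where J's equation naturally yields -2: F ∈ {7, 4, 6, 5}. In that subpopulation N = -21, -12, -18, -15, mean -16.5.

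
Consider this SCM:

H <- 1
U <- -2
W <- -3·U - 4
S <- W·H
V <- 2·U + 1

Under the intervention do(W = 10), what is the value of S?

10

The intervention breaks the incoming arrows to W: W <- -3·U - 4 no longer applies, and W = 10.
S = W·H  [with W=10, H=1]  = 10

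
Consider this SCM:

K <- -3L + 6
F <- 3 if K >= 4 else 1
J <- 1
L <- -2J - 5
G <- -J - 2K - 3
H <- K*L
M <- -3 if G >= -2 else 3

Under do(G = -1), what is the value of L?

The intervention breaks the incoming arrows to G: G <- -J - 2K - 3 no longer applies, and G = -1.
Since L is not a descendant of the intervened variable, it is unaffected.
L = -2J - 5  [with J=1]  = -7

-7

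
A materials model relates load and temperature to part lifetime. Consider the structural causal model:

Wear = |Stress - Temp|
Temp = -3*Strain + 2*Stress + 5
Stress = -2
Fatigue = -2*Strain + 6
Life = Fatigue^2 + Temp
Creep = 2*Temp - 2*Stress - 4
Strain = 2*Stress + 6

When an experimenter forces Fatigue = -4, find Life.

11

Intervening sets Fatigue = -4 and removes its equation (Fatigue = -2*Strain + 6).
Strain = 2*Stress + 6  [with Stress=-2]  = 2
Temp = -3*Strain + 2*Stress + 5  [with Strain=2, Stress=-2]  = -5
Life = Fatigue^2 + Temp  [with Fatigue=-4, Temp=-5]  = 11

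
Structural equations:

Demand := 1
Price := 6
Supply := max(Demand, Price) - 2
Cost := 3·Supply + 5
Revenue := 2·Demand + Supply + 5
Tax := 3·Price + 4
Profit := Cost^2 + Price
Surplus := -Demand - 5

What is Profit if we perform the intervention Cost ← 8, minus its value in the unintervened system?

The intervention breaks the incoming arrows to Cost: Cost := 3·Supply + 5 no longer applies, and Cost = 8.
Profit = Cost^2 + Price  [with Cost=8, Price=6]  = 70
Without intervention: Supply = max(Demand, Price) - 2  [with Demand=1, Price=6]  = 4; Cost = 3·Supply + 5  [with Supply=4]  = 17; Profit = Cost^2 + Price  [with Cost=17, Price=6]  = 295.
Change = 70 − 295 = -225.

-225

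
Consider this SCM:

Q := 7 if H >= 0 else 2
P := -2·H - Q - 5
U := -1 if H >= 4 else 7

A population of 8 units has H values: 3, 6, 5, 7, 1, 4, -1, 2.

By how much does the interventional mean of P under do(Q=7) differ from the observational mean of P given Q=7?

1.25

Every unit gets Q=7 under the intervention. P values become -18, -24, -22, -26, -14, -20, -10, -16; E[P|do(Q=7)] = -18.75.
Conditioning on Q=7 selects the 7 unit(s) with H ∈ {3, 6, 5, 7, 1, 4, 2}. Their P values: -18, -24, -22, -26, -14, -20, -16. Mean = -20.
Difference = -18.75 − (-20) = 1.25.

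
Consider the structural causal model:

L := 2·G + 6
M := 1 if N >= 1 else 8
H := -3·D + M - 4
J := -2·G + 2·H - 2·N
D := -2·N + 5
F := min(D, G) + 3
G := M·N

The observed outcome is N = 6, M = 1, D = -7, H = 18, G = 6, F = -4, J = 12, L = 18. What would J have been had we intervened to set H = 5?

-14

The intervention breaks the incoming arrows to H: H := -3·D + M - 4 no longer applies, and H = 5.
M = 1 if N >= 1 else 8  [with N=6]  = 1
G = M·N  [with M=1, N=6]  = 6
J = -2·G + 2·H - 2·N  [with G=6, H=5, N=6]  = -14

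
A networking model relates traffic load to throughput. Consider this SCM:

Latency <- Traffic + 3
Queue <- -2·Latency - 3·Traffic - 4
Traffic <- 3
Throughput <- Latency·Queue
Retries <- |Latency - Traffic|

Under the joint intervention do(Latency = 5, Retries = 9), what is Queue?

-23

The joint intervention fixes Latency = 5, Retries = 9, removing each variable's own equation.
Queue = -2·Latency - 3·Traffic - 4  [with Latency=5, Traffic=3]  = -23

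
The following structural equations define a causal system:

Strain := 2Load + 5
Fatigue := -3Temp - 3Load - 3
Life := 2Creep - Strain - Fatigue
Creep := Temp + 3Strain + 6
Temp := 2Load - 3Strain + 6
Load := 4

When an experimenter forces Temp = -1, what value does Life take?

The intervention breaks the incoming arrows to Temp: Temp := 2Load - 3Strain + 6 no longer applies, and Temp = -1.
Strain = 2Load + 5  [with Load=4]  = 13
Creep = Temp + 3Strain + 6  [with Temp=-1, Strain=13]  = 44
Fatigue = -3Temp - 3Load - 3  [with Temp=-1, Load=4]  = -12
Life = 2Creep - Strain - Fatigue  [with Creep=44, Strain=13, Fatigue=-12]  = 87

87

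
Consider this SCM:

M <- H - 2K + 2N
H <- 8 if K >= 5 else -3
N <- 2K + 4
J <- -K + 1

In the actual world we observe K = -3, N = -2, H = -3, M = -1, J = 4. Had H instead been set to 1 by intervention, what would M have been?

The intervention breaks the incoming arrows to H: H <- 8 if K >= 5 else -3 no longer applies, and H = 1.
N = 2K + 4  [with K=-3]  = -2
M = H - 2K + 2N  [with H=1, K=-3, N=-2]  = 3

3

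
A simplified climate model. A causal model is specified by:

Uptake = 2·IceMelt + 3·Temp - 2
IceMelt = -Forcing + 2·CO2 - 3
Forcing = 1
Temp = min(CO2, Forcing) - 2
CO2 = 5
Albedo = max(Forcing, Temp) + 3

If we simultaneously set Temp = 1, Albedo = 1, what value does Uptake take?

13

Setting Temp = 1, Albedo = 1 by intervention discards those variables' equations.
IceMelt = -Forcing + 2·CO2 - 3  [with Forcing=1, CO2=5]  = 6
Uptake = 2·IceMelt + 3·Temp - 2  [with IceMelt=6, Temp=1]  = 13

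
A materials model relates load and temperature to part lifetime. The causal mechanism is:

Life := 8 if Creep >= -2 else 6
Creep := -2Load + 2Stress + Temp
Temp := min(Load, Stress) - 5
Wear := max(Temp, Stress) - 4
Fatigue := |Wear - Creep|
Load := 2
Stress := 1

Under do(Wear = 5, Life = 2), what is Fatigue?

11

Under do(Wear = 5, Life = 2), each intervened variable's structural equation is replaced by its fixed value.
Temp = min(Load, Stress) - 5  [with Load=2, Stress=1]  = -4
Creep = -2Load + 2Stress + Temp  [with Load=2, Stress=1, Temp=-4]  = -6
Fatigue = |Wear - Creep|  [with Wear=5, Creep=-6]  = 11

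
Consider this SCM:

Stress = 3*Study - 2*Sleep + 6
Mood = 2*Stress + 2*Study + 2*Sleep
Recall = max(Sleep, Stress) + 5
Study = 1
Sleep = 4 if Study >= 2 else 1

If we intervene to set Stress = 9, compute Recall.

do(Stress=9) replaces the equation Stress = 3*Study - 2*Sleep + 6 with the constant Stress = 9.
Sleep = 4 if Study >= 2 else 1  [with Study=1]  = 1
Recall = max(Sleep, Stress) + 5  [with Sleep=1, Stress=9]  = 14

14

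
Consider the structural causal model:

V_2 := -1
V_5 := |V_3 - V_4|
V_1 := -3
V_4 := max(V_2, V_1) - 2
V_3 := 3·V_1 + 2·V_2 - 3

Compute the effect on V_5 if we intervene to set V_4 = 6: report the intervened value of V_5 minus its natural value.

9

Intervening sets V_4 = 6 and removes its equation (V_4 := max(V_2, V_1) - 2).
V_3 = 3·V_1 + 2·V_2 - 3  [with V_1=-3, V_2=-1]  = -14
V_5 = |V_3 - V_4|  [with V_3=-14, V_4=6]  = 20
Without intervention: V_3 = 3·V_1 + 2·V_2 - 3  [with V_1=-3, V_2=-1]  = -14; V_4 = max(V_2, V_1) - 2  [with V_2=-1, V_1=-3]  = -3; V_5 = |V_3 - V_4|  [with V_3=-14, V_4=-3]  = 11.
Change = 20 − 11 = 9.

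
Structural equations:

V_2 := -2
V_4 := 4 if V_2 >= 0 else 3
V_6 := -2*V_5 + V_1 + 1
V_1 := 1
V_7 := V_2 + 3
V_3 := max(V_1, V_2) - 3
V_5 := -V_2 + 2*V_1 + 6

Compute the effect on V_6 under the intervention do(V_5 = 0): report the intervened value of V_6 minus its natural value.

20

The intervention breaks the incoming arrows to V_5: V_5 := -V_2 + 2*V_1 + 6 no longer applies, and V_5 = 0.
V_6 = -2*V_5 + V_1 + 1  [with V_5=0, V_1=1]  = 2
Without intervention: V_5 = -V_2 + 2*V_1 + 6  [with V_2=-2, V_1=1]  = 10; V_6 = -2*V_5 + V_1 + 1  [with V_5=10, V_1=1]  = -18.
Change = 2 − (-18) = 20.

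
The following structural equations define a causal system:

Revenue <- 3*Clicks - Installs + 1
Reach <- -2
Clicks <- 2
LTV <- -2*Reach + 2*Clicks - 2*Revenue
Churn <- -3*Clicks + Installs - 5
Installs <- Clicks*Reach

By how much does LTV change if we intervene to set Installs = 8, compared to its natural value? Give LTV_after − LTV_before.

24

The intervention breaks the incoming arrows to Installs: Installs <- Clicks*Reach no longer applies, and Installs = 8.
Revenue = 3*Clicks - Installs + 1  [with Clicks=2, Installs=8]  = -1
LTV = -2*Reach + 2*Clicks - 2*Revenue  [with Reach=-2, Clicks=2, Revenue=-1]  = 10
Without intervention: Installs = Clicks*Reach  [with Clicks=2, Reach=-2]  = -4; Revenue = 3*Clicks - Installs + 1  [with Clicks=2, Installs=-4]  = 11; LTV = -2*Reach + 2*Clicks - 2*Revenue  [with Reach=-2, Clicks=2, Revenue=11]  = -14.
Change = 10 − (-14) = 24.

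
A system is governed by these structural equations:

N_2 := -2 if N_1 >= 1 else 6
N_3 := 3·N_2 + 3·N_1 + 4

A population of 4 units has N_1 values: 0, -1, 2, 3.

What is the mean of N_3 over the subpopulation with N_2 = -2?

5.5

Observing N_2=-2 restricts to units where N_2's equation naturally yields -2: N_1 ∈ {2, 3}. In that subpopulation N_3 = 4, 7, mean 5.5.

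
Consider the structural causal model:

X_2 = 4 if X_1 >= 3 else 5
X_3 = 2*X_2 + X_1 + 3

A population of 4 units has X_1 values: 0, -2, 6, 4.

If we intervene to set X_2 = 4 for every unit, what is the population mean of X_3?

13

The intervention sets X_2=4 in all 4 units regardless of X_1. Recomputing X_3 per unit gives 11, 9, 17, 15; average 13.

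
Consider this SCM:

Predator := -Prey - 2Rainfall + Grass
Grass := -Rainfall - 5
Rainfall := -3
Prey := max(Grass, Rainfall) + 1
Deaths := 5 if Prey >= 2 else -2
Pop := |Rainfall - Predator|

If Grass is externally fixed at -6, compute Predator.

2

Under do(Grass=-6), the mechanism Grass := -Rainfall - 5 is discarded; Grass is fixed at -6.
Prey = max(Grass, Rainfall) + 1  [with Grass=-6, Rainfall=-3]  = -2
Predator = -Prey - 2Rainfall + Grass  [with Prey=-2, Rainfall=-3, Grass=-6]  = 2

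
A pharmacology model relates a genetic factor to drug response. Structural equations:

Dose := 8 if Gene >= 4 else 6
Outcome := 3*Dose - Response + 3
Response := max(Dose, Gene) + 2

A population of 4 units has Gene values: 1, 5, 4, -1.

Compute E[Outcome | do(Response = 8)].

16

The intervention sets Response=8 in all 4 units regardless of Gene. Recomputing Outcome per unit gives 13, 19, 19, 13; average 16.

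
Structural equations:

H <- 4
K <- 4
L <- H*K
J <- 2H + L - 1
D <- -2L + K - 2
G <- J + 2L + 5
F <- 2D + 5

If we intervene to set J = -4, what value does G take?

33

Under do(J=-4), the mechanism J <- 2H + L - 1 is discarded; J is fixed at -4.
L = H*K  [with H=4, K=4]  = 16
G = J + 2L + 5  [with J=-4, L=16]  = 33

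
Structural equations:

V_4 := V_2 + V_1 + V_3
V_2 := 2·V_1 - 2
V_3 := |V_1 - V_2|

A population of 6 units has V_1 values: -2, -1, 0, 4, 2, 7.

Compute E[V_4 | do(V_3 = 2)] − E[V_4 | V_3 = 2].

-1

The intervention sets V_3=2 in all 6 units regardless of V_1. Recomputing V_4 per unit gives -6, -3, 0, 12, 6, 21; average 5.
E[V_4|V_3=2] averages over only the 2 units with V_3=2 (V_1 = 0, 4): V_4 = 0, 12, mean 6.
Difference = 5 − 6 = -1.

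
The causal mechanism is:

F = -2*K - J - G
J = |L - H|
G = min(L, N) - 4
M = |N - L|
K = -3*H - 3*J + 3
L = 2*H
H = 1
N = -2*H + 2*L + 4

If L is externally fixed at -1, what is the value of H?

1

Under do(L=-1), the mechanism L = 2*H is discarded; L is fixed at -1.
H is not downstream of the intervention, so its value is determined by the original equations.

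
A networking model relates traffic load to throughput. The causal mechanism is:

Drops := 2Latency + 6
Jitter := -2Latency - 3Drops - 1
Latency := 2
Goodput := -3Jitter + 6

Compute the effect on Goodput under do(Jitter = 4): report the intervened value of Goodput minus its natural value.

The intervention breaks the incoming arrows to Jitter: Jitter := -2Latency - 3Drops - 1 no longer applies, and Jitter = 4.
Goodput = -3Jitter + 6  [with Jitter=4]  = -6
Without intervention: Drops = 2Latency + 6  [with Latency=2]  = 10; Jitter = -2Latency - 3Drops - 1  [with Latency=2, Drops=10]  = -35; Goodput = -3Jitter + 6  [with Jitter=-35]  = 111.
Change = -6 − 111 = -117.

-117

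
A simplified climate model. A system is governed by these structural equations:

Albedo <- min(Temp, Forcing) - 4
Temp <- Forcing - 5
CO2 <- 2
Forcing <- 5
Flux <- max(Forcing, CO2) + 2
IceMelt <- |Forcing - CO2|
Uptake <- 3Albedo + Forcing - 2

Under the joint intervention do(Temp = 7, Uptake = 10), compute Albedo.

Setting Temp = 7, Uptake = 10 by intervention discards those variables' equations.
Albedo = min(Temp, Forcing) - 4  [with Temp=7, Forcing=5]  = 1

1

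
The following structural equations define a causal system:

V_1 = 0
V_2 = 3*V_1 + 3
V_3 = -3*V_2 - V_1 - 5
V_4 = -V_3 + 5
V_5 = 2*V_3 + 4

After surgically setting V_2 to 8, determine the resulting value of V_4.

Under do(V_2=8), the mechanism V_2 = 3*V_1 + 3 is discarded; V_2 is fixed at 8.
V_3 = -3*V_2 - V_1 - 5  [with V_2=8, V_1=0]  = -29
V_4 = -V_3 + 5  [with V_3=-29]  = 34

34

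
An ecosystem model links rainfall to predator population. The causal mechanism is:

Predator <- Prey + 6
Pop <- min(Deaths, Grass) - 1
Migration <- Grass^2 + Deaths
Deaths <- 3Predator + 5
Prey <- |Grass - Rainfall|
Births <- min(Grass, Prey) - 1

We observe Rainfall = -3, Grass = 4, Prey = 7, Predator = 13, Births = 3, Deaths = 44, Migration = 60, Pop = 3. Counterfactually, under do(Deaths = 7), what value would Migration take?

Intervening sets Deaths = 7 and removes its equation (Deaths <- 3Predator + 5).
Migration = Grass^2 + Deaths  [with Grass=4, Deaths=7]  = 23

23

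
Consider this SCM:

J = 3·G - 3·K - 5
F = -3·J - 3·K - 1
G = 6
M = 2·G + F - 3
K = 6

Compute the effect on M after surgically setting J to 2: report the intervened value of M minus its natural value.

do(J=2) replaces the equation J = 3·G - 3·K - 5 with the constant J = 2.
F = -3·J - 3·K - 1  [with J=2, K=6]  = -25
M = 2·G + F - 3  [with G=6, F=-25]  = -16
Without intervention: J = 3·G - 3·K - 5  [with G=6, K=6]  = -5; F = -3·J - 3·K - 1  [with J=-5, K=6]  = -4; M = 2·G + F - 3  [with G=6, F=-4]  = 5.
Change = -16 − 5 = -21.

-21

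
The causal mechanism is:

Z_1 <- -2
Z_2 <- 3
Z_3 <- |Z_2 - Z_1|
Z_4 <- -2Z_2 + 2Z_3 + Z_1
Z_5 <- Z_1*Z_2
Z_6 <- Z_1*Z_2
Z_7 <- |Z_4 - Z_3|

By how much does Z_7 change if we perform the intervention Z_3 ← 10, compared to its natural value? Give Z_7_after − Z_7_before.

-1

The intervention breaks the incoming arrows to Z_3: Z_3 <- |Z_2 - Z_1| no longer applies, and Z_3 = 10.
Z_4 = -2Z_2 + 2Z_3 + Z_1  [with Z_2=3, Z_3=10, Z_1=-2]  = 12
Z_7 = |Z_4 - Z_3|  [with Z_4=12, Z_3=10]  = 2
Without intervention: Z_3 = |Z_2 - Z_1|  [with Z_2=3, Z_1=-2]  = 5; Z_4 = -2Z_2 + 2Z_3 + Z_1  [with Z_2=3, Z_3=5, Z_1=-2]  = 2; Z_7 = |Z_4 - Z_3|  [with Z_4=2, Z_3=5]  = 3.
Change = 2 − 3 = -1.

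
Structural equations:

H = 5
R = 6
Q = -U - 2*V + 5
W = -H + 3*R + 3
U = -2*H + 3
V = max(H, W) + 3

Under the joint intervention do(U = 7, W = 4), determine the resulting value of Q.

The joint intervention fixes U = 7, W = 4, removing each variable's own equation.
V = max(H, W) + 3  [with H=5, W=4]  = 8
Q = -U - 2*V + 5  [with U=7, V=8]  = -18

-18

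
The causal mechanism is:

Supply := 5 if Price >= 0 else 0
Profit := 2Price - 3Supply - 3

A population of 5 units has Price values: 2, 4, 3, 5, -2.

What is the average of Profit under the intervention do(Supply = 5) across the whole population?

-13.2

Under do(Supply=5), Supply's equation is replaced by Supply=5 for every unit. Per-unit Profit: -14, -10, -12, -8, -22. Mean = -13.2.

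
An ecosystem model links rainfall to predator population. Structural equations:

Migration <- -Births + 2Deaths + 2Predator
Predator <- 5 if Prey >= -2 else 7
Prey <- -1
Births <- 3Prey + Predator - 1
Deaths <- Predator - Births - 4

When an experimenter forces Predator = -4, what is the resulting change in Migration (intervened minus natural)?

-9

do(Predator=-4) replaces the equation Predator <- 5 if Prey >= -2 else 7 with the constant Predator = -4.
Births = 3Prey + Predator - 1  [with Prey=-1, Predator=-4]  = -8
Deaths = Predator - Births - 4  [with Predator=-4, Births=-8]  = 0
Migration = -Births + 2Deaths + 2Predator  [with Births=-8, Deaths=0, Predator=-4]  = 0
Without intervention: Predator = 5 if Prey >= -2 else 7  [with Prey=-1]  = 5; Births = 3Prey + Predator - 1  [with Prey=-1, Predator=5]  = 1; Deaths = Predator - Births - 4  [with Predator=5, Births=1]  = 0; Migration = -Births + 2Deaths + 2Predator  [with Births=1, Deaths=0, Predator=5]  = 9.
Change = 0 − 9 = -9.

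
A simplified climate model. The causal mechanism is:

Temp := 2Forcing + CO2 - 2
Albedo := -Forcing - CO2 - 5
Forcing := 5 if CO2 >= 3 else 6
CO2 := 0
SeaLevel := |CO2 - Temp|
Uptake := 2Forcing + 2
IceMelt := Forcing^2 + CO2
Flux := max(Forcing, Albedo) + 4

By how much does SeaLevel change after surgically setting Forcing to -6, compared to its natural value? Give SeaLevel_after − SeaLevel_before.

4

Under do(Forcing=-6), the mechanism Forcing := 5 if CO2 >= 3 else 6 is discarded; Forcing is fixed at -6.
Temp = 2Forcing + CO2 - 2  [with Forcing=-6, CO2=0]  = -14
SeaLevel = |CO2 - Temp|  [with CO2=0, Temp=-14]  = 14
Without intervention: Forcing = 5 if CO2 >= 3 else 6  [with CO2=0]  = 6; Temp = 2Forcing + CO2 - 2  [with Forcing=6, CO2=0]  = 10; SeaLevel = |CO2 - Temp|  [with CO2=0, Temp=10]  = 10.
Change = 14 − 10 = 4.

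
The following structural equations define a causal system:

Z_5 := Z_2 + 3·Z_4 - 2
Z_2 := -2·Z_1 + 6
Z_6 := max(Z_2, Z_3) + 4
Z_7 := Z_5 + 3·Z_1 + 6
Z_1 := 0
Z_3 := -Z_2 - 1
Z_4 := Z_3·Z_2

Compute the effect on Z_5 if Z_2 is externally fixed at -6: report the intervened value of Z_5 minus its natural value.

do(Z_2=-6) replaces the equation Z_2 := -2·Z_1 + 6 with the constant Z_2 = -6.
Z_3 = -Z_2 - 1  [with Z_2=-6]  = 5
Z_4 = Z_3·Z_2  [with Z_3=5, Z_2=-6]  = -30
Z_5 = Z_2 + 3·Z_4 - 2  [with Z_2=-6, Z_4=-30]  = -98
Without intervention: Z_2 = -2·Z_1 + 6  [with Z_1=0]  = 6; Z_3 = -Z_2 - 1  [with Z_2=6]  = -7; Z_4 = Z_3·Z_2  [with Z_3=-7, Z_2=6]  = -42; Z_5 = Z_2 + 3·Z_4 - 2  [with Z_2=6, Z_4=-42]  = -122.
Change = -98 − (-122) = 24.

24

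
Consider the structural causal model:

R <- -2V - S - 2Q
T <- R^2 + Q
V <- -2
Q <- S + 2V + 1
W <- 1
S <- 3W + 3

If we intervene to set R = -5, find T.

The intervention breaks the incoming arrows to R: R <- -2V - S - 2Q no longer applies, and R = -5.
S = 3W + 3  [with W=1]  = 6
Q = S + 2V + 1  [with S=6, V=-2]  = 3
T = R^2 + Q  [with R=-5, Q=3]  = 28

28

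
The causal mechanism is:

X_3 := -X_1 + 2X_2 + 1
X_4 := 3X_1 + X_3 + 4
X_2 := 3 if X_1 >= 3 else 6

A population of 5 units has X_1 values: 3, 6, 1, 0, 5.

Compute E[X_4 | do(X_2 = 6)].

The intervention sets X_2=6 in all 5 units regardless of X_1. Recomputing X_4 per unit gives 23, 29, 19, 17, 27; average 23.

23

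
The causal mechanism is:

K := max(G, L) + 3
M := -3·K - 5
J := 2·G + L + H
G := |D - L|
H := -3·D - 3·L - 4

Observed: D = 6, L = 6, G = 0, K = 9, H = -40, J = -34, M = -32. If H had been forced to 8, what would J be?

The intervention breaks the incoming arrows to H: H := -3·D - 3·L - 4 no longer applies, and H = 8.
G = |D - L|  [with D=6, L=6]  = 0
J = 2·G + L + H  [with G=0, L=6, H=8]  = 14

14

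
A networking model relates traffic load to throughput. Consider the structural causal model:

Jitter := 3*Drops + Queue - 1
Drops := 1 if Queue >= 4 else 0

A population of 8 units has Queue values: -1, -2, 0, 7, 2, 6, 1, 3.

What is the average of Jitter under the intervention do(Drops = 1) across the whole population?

4

The intervention sets Drops=1 in all 8 units regardless of Queue. Recomputing Jitter per unit gives 1, 0, 2, 9, 4, 8, 3, 5; average 4.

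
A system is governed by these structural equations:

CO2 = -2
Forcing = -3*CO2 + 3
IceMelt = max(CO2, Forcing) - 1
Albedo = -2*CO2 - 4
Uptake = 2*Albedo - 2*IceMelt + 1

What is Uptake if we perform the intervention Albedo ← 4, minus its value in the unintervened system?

Intervening sets Albedo = 4 and removes its equation (Albedo = -2*CO2 - 4).
Forcing = -3*CO2 + 3  [with CO2=-2]  = 9
IceMelt = max(CO2, Forcing) - 1  [with CO2=-2, Forcing=9]  = 8
Uptake = 2*Albedo - 2*IceMelt + 1  [with Albedo=4, IceMelt=8]  = -7
Without intervention: Forcing = -3*CO2 + 3  [with CO2=-2]  = 9; IceMelt = max(CO2, Forcing) - 1  [with CO2=-2, Forcing=9]  = 8; Albedo = -2*CO2 - 4  [with CO2=-2]  = 0; Uptake = 2*Albedo - 2*IceMelt + 1  [with Albedo=0, IceMelt=8]  = -15.
Change = -7 − (-15) = 8.

8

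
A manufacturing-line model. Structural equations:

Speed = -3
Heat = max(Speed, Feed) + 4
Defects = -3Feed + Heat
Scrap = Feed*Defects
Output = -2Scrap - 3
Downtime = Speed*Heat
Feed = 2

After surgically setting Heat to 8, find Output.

The intervention breaks the incoming arrows to Heat: Heat = max(Speed, Feed) + 4 no longer applies, and Heat = 8.
Defects = -3Feed + Heat  [with Feed=2, Heat=8]  = 2
Scrap = Feed*Defects  [with Feed=2, Defects=2]  = 4
Output = -2Scrap - 3  [with Scrap=4]  = -11

-11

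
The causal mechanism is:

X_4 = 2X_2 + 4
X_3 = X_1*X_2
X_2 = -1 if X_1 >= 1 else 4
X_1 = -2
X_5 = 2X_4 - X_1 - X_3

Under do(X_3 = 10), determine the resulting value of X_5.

do(X_3=10) replaces the equation X_3 = X_1*X_2 with the constant X_3 = 10.
X_2 = -1 if X_1 >= 1 else 4  [with X_1=-2]  = 4
X_4 = 2X_2 + 4  [with X_2=4]  = 12
X_5 = 2X_4 - X_1 - X_3  [with X_4=12, X_1=-2, X_3=10]  = 16

16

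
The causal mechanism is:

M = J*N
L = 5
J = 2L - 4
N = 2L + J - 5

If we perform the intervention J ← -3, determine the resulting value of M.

Under do(J=-3), the mechanism J = 2L - 4 is discarded; J is fixed at -3.
N = 2L + J - 5  [with L=5, J=-3]  = 2
M = J*N  [with J=-3, N=2]  = -6

-6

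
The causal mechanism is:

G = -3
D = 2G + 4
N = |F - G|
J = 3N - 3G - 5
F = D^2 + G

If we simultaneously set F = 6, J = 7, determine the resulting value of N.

9

The joint intervention fixes F = 6, J = 7, removing each variable's own equation.
N = |F - G|  [with F=6, G=-3]  = 9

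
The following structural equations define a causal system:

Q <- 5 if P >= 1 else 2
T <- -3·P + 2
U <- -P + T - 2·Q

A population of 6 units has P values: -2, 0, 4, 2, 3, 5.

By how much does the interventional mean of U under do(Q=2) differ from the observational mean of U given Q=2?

do(Q=2) breaks Q's dependence on P. With Q=2 fixed, U across the units is 6, -2, -18, -10, -14, -22, mean -10.
Conditioning on Q=2 selects the 2 unit(s) with P ∈ {-2, 0}. Their U values: 6, -2. Mean = 2.
Difference = -10 − 2 = -12.

-12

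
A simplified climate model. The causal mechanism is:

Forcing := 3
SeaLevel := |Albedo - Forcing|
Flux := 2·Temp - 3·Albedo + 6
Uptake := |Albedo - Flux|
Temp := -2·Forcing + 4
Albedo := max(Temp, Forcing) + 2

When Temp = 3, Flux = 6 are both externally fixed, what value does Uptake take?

Setting Temp = 3, Flux = 6 by intervention discards those variables' equations.
Albedo = max(Temp, Forcing) + 2  [with Temp=3, Forcing=3]  = 5
Uptake = |Albedo - Flux|  [with Albedo=5, Flux=6]  = 1

1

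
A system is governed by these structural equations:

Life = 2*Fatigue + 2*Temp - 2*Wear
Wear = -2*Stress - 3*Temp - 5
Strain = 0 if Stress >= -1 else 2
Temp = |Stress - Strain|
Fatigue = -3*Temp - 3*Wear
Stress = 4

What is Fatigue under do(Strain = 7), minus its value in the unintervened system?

-6

do(Strain=7) replaces the equation Strain = 0 if Stress >= -1 else 2 with the constant Strain = 7.
Temp = |Stress - Strain|  [with Stress=4, Strain=7]  = 3
Wear = -2*Stress - 3*Temp - 5  [with Stress=4, Temp=3]  = -22
Fatigue = -3*Temp - 3*Wear  [with Temp=3, Wear=-22]  = 57
Without intervention: Strain = 0 if Stress >= -1 else 2  [with Stress=4]  = 0; Temp = |Stress - Strain|  [with Stress=4, Strain=0]  = 4; Wear = -2*Stress - 3*Temp - 5  [with Stress=4, Temp=4]  = -25; Fatigue = -3*Temp - 3*Wear  [with Temp=4, Wear=-25]  = 63.
Change = 57 − 63 = -6.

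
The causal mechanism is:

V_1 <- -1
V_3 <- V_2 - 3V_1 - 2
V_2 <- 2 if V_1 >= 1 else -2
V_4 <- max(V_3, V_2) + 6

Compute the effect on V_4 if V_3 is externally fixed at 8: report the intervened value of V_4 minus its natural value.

9

The intervention breaks the incoming arrows to V_3: V_3 <- V_2 - 3V_1 - 2 no longer applies, and V_3 = 8.
V_2 = 2 if V_1 >= 1 else -2  [with V_1=-1]  = -2
V_4 = max(V_3, V_2) + 6  [with V_3=8, V_2=-2]  = 14
Without intervention: V_2 = 2 if V_1 >= 1 else -2  [with V_1=-1]  = -2; V_3 = V_2 - 3V_1 - 2  [with V_2=-2, V_1=-1]  = -1; V_4 = max(V_3, V_2) + 6  [with V_3=-1, V_2=-2]  = 5.
Change = 14 − 5 = 9.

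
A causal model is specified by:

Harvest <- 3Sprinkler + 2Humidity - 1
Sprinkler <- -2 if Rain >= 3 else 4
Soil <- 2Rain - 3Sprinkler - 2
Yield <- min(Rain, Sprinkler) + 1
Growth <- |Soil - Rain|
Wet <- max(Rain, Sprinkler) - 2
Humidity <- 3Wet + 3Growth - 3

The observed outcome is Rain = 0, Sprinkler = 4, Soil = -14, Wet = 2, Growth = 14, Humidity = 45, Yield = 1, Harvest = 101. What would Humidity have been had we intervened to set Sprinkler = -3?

12

Under do(Sprinkler=-3), the mechanism Sprinkler <- -2 if Rain >= 3 else 4 is discarded; Sprinkler is fixed at -3.
Soil = 2Rain - 3Sprinkler - 2  [with Rain=0, Sprinkler=-3]  = 7
Wet = max(Rain, Sprinkler) - 2  [with Rain=0, Sprinkler=-3]  = -2
Growth = |Soil - Rain|  [with Soil=7, Rain=0]  = 7
Humidity = 3Wet + 3Growth - 3  [with Wet=-2, Growth=7]  = 12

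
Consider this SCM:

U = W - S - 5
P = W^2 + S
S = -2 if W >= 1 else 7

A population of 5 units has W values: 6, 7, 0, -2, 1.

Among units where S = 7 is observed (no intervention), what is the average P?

9

Conditioning on S=7 selects the 2 unit(s) with W ∈ {0, -2}. Their P values: 7, 11. Mean = 9.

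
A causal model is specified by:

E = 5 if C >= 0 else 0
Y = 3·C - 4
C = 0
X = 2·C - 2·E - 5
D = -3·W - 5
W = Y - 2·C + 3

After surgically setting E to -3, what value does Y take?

-4

The intervention breaks the incoming arrows to E: E = 5 if C >= 0 else 0 no longer applies, and E = -3.
Since Y is not a descendant of the intervened variable, it is unaffected.
Y = 3·C - 4  [with C=0]  = -4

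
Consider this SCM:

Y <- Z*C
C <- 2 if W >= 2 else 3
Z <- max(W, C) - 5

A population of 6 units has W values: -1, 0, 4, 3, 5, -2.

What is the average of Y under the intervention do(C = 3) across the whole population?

Under do(C=3), C's equation is replaced by C=3 for every unit. Per-unit Y: -6, -6, -3, -6, 0, -6. Mean = -4.5.

-4.5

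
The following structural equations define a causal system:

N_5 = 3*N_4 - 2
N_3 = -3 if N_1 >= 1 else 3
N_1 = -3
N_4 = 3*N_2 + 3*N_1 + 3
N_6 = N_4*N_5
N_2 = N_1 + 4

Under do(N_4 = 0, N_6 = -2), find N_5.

Setting N_4 = 0, N_6 = -2 by intervention discards those variables' equations.
N_5 = 3*N_4 - 2  [with N_4=0]  = -2

-2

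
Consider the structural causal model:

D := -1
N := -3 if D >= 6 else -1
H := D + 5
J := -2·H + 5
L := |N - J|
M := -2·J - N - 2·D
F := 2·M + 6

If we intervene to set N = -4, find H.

4

The intervention breaks the incoming arrows to N: N := -3 if D >= 6 else -1 no longer applies, and N = -4.
Since H is not a descendant of the intervened variable, it is unaffected.
H = D + 5  [with D=-1]  = 4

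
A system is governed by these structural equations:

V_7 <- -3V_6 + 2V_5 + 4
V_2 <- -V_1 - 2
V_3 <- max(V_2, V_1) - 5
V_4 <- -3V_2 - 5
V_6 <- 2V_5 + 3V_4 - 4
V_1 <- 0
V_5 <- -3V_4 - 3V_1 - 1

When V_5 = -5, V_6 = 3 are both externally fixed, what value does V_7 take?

-15

Under do(V_5 = -5, V_6 = 3), each intervened variable's structural equation is replaced by its fixed value.
V_7 = -3V_6 + 2V_5 + 4  [with V_6=3, V_5=-5]  = -15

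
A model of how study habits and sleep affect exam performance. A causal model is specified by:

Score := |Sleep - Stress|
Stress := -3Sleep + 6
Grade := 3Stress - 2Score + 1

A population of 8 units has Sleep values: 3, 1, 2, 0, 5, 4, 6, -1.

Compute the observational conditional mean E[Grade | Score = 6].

E[Grade|Score=6] averages over only the 2 units with Score=6 (Sleep = 3, 0): Grade = -20, 7, mean -6.5.

-6.5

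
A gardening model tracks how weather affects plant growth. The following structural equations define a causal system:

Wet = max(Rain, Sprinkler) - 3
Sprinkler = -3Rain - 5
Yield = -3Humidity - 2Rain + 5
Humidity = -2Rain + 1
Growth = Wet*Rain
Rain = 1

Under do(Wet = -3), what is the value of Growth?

The intervention breaks the incoming arrows to Wet: Wet = max(Rain, Sprinkler) - 3 no longer applies, and Wet = -3.
Growth = Wet*Rain  [with Wet=-3, Rain=1]  = -3

-3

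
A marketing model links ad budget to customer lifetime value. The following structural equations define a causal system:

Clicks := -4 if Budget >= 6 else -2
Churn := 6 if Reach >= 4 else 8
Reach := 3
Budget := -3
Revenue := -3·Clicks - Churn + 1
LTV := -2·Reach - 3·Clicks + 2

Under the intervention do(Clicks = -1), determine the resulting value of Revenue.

do(Clicks=-1) replaces the equation Clicks := -4 if Budget >= 6 else -2 with the constant Clicks = -1.
Churn = 6 if Reach >= 4 else 8  [with Reach=3]  = 8
Revenue = -3·Clicks - Churn + 1  [with Clicks=-1, Churn=8]  = -4

-4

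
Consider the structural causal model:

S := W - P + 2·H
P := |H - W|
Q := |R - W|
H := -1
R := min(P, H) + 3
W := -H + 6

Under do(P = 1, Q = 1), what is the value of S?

The joint intervention fixes P = 1, Q = 1, removing each variable's own equation.
W = -H + 6  [with H=-1]  = 7
S = W - P + 2·H  [with W=7, P=1, H=-1]  = 4

4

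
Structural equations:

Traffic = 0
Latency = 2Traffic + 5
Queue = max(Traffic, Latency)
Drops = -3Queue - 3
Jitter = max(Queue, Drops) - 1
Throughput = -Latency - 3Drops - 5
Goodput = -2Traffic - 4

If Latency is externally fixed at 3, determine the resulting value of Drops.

-12

Under do(Latency=3), the mechanism Latency = 2Traffic + 5 is discarded; Latency is fixed at 3.
Queue = max(Traffic, Latency)  [with Traffic=0, Latency=3]  = 3
Drops = -3Queue - 3  [with Queue=3]  = -12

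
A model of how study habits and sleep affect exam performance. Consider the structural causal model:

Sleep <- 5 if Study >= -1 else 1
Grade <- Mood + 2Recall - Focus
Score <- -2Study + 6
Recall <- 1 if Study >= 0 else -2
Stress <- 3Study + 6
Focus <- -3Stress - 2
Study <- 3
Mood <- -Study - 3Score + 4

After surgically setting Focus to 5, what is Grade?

-2

do(Focus=5) replaces the equation Focus <- -3Stress - 2 with the constant Focus = 5.
Score = -2Study + 6  [with Study=3]  = 0
Mood = -Study - 3Score + 4  [with Study=3, Score=0]  = 1
Recall = 1 if Study >= 0 else -2  [with Study=3]  = 1
Grade = Mood + 2Recall - Focus  [with Mood=1, Recall=1, Focus=5]  = -2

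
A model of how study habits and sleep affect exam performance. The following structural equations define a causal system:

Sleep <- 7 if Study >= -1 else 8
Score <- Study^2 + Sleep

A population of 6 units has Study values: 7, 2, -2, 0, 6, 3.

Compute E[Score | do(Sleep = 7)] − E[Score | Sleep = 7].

Under do(Sleep=7), Sleep's equation is replaced by Sleep=7 for every unit. Per-unit Score: 56, 11, 11, 7, 43, 16. Mean = 24.
E[Score|Sleep=7] averages over only the 5 units with Sleep=7 (Study = 7, 2, 0, 6, 3): Score = 56, 11, 7, 43, 16, mean 26.6.
Difference = 24 − 26.6 = -2.6.

-2.6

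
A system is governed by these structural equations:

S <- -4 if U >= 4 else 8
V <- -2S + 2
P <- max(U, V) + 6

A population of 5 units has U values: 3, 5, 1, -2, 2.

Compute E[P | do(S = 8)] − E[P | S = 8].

0.8

Every unit gets S=8 under the intervention. P values become 9, 11, 7, 4, 8; E[P|do(S=8)] = 7.8.
E[P|S=8] averages over only the 4 units with S=8 (U = 3, 1, -2, 2): P = 9, 7, 4, 8, mean 7.
Difference = 7.8 − 7 = 0.8.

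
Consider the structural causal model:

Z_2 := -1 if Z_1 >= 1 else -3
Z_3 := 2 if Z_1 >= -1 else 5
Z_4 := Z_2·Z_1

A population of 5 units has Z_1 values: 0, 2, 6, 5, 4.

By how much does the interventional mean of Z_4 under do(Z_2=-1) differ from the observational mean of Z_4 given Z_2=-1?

do(Z_2=-1) breaks Z_2's dependence on Z_1. With Z_2=-1 fixed, Z_4 across the units is 0, -2, -6, -5, -4, mean -3.4.
E[Z_4|Z_2=-1] averages over only the 4 units with Z_2=-1 (Z_1 = 2, 6, 5, 4): Z_4 = -2, -6, -5, -4, mean -4.25.
Difference = -3.4 − (-4.25) = 0.85.

0.85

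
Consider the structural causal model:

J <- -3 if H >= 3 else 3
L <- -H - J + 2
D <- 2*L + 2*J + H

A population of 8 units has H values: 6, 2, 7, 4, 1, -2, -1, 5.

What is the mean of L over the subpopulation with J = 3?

-1

Conditioning on J=3 selects the 4 unit(s) with H ∈ {2, 1, -2, -1}. Their L values: -3, -2, 1, 0. Mean = -1.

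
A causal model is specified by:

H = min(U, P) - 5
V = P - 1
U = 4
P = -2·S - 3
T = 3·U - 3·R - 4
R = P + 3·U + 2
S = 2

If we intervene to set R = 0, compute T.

The intervention breaks the incoming arrows to R: R = P + 3·U + 2 no longer applies, and R = 0.
T = 3·U - 3·R - 4  [with U=4, R=0]  = 8

8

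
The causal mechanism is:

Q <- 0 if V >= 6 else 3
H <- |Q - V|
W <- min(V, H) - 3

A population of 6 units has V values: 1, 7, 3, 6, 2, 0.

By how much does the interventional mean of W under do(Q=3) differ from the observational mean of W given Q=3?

1

The intervention sets Q=3 in all 6 units regardless of V. Recomputing W per unit gives -2, 1, -3, 0, -2, -3; average -1.5.
Observing Q=3 restricts to units where Q's equation naturally yields 3: V ∈ {1, 3, 2, 0}. In that subpopulation W = -2, -3, -2, -3, mean -2.5.
Difference = -1.5 − (-2.5) = 1.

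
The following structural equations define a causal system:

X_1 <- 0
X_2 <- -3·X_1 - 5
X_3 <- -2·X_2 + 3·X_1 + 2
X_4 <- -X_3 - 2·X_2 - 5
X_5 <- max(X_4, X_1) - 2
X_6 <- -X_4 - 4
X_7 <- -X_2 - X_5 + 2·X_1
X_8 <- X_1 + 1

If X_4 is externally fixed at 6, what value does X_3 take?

Under do(X_4=6), the mechanism X_4 <- -X_3 - 2·X_2 - 5 is discarded; X_4 is fixed at 6.
Since X_3 is not a descendant of the intervened variable, it is unaffected.
X_2 = -3·X_1 - 5  [with X_1=0]  = -5
X_3 = -2·X_2 + 3·X_1 + 2  [with X_2=-5, X_1=0]  = 12

12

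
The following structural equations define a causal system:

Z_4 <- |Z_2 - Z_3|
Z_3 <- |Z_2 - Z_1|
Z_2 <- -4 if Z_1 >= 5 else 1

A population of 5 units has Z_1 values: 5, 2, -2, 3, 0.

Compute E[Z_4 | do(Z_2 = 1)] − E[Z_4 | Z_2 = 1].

The intervention sets Z_2=1 in all 5 units regardless of Z_1. Recomputing Z_4 per unit gives 3, 0, 2, 1, 0; average 1.2.
Conditioning on Z_2=1 selects the 4 unit(s) with Z_1 ∈ {2, -2, 3, 0}. Their Z_4 values: 0, 2, 1, 0. Mean = 0.75.
Difference = 1.2 − 0.75 = 0.45.

0.45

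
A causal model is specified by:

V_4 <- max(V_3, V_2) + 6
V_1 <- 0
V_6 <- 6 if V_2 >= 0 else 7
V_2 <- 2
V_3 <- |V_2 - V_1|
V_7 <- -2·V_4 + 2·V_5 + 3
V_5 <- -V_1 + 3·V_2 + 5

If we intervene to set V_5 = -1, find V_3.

2

do(V_5=-1) replaces the equation V_5 <- -V_1 + 3·V_2 + 5 with the constant V_5 = -1.
V_3 is not downstream of the intervention, so its value is determined by the original equations.
V_3 = |V_2 - V_1|  [with V_2=2, V_1=0]  = 2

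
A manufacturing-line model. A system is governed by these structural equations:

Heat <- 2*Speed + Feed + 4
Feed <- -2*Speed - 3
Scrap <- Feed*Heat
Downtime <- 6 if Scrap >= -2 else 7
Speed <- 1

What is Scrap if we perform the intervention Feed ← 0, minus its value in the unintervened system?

5

Under do(Feed=0), the mechanism Feed <- -2*Speed - 3 is discarded; Feed is fixed at 0.
Heat = 2*Speed + Feed + 4  [with Speed=1, Feed=0]  = 6
Scrap = Feed*Heat  [with Feed=0, Heat=6]  = 0
Without intervention: Feed = -2*Speed - 3  [with Speed=1]  = -5; Heat = 2*Speed + Feed + 4  [with Speed=1, Feed=-5]  = 1; Scrap = Feed*Heat  [with Feed=-5, Heat=1]  = -5.
Change = 0 − (-5) = 5.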